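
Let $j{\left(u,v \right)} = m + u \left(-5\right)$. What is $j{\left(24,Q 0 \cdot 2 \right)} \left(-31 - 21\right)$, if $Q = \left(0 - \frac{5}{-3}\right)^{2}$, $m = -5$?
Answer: $6500$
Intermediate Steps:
$Q = \frac{25}{9}$ ($Q = \left(0 - - \frac{5}{3}\right)^{2} = \left(0 + \frac{5}{3}\right)^{2} = \left(\frac{5}{3}\right)^{2} = \frac{25}{9} \approx 2.7778$)
$j{\left(u,v \right)} = -5 - 5 u$ ($j{\left(u,v \right)} = -5 + u \left(-5\right) = -5 - 5 u$)
$j{\left(24,Q 0 \cdot 2 \right)} \left(-31 - 21\right) = \left(-5 - 120\right) \left(-31 - 21\right) = \left(-5 - 120\right) \left(-52\right) = \left(-125\right) \left(-52\right) = 6500$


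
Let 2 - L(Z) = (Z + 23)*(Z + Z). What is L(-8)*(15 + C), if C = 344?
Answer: 86878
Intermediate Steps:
L(Z) = 2 - 2*Z*(23 + Z) (L(Z) = 2 - (Z + 23)*(Z + Z) = 2 - (23 + Z)*2*Z = 2 - 2*Z*(23 + Z))
L(-8)*(15 + C) = (2 - 46*(-8) - 2*(-8)**2)*(15 + 344) = (2 + 368 - 2*64)*359 = (2 + 368 - 128)*359 = 242*359 = 86878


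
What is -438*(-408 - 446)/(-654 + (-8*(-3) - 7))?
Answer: -53436/91 ≈ -587.21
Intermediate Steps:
-438*(-408 - 446)/(-654 + (-8*(-3) - 7)) = -(-374052)/(-654 + (24 - 7)) = -(-374052)/(-654 + 17) = -(-374052)/(-637) = -(-374052)*(-1)/637 = -438*122/91 = -53436/91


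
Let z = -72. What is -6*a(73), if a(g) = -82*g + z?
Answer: 36348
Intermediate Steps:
a(g) = -72 - 82*g (a(g) = -82*g - 72 = -72 - 82*g)
-6*a(73) = -6*(-72 - 82*73) = -6*(-72 - 5986) = -6*(-6058) = 36348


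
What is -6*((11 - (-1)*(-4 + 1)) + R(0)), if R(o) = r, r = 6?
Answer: -84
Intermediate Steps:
R(o) = 6
-6*((11 - (-1)*(-4 + 1)) + R(0)) = -6*((11 - (-1)*(-4 + 1)) + 6) = -6*((11 - (-1)*(-3)) + 6) = -6*((11 - 1*3) + 6) = -6*((11 - 3) + 6) = -6*(8 + 6) = -6*14 = -84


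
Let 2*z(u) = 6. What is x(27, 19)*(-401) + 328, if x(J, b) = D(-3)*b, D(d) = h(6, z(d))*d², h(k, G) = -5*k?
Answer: 2057458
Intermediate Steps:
z(u) = 3 (z(u) = (½)*6 = 3)
D(d) = -30*d² (D(d) = (-5*6)*d² = -30*d²)
x(J, b) = -270*b (x(J, b) = (-30*(-3)²)*b = (-30*9)*b = -270*b)
x(27, 19)*(-401) + 328 = -270*19*(-401) + 328 = -5130*(-401) + 328 = 2057130 + 328 = 2057458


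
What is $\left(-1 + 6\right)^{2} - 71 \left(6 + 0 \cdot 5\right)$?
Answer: $-401$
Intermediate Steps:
$\left(-1 + 6\right)^{2} - 71 \left(6 + 0 \cdot 5\right) = 5^{2} - 71 \left(6 + 0\right) = 25 - 426 = -401$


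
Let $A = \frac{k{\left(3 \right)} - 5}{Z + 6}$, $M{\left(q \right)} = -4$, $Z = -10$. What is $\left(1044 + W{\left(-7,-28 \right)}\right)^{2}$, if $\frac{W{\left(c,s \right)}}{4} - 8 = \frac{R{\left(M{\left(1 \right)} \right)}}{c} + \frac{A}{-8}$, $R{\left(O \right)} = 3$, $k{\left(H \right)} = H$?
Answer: $\frac{904385329}{784} \approx 1.1536 \cdot 10^{6}$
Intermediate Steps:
$A = \frac{1}{2}$ ($A = \frac{3 - 5}{-10 + 6} = - \frac{2}{-4} = \left(-2\right) \left(- \frac{1}{4}\right) = \frac{1}{2} \approx 0.5$)
$W{\left(c,s \right)} = \frac{127}{4} + \frac{12}{c}$ ($W{\left(c,s \right)} = 32 + 4 \left(\frac{3}{c} + \frac{1}{2 \left(-8\right)}\right) = 32 + 4 \left(\frac{3}{c} + \frac{1}{2} \left(- \frac{1}{8}\right)\right) = 32 + 4 \left(\frac{3}{c} - \frac{1}{16}\right) = 32 + 4 \left(- \frac{1}{16} + \frac{3}{c}\right) = 32 - \left(\frac{1}{4} - \frac{12}{c}\right) = \frac{127}{4} + \frac{12}{c}$)
$\left(1044 + W{\left(-7,-28 \right)}\right)^{2} = \left(1044 + \left(\frac{127}{4} + \frac{12}{-7}\right)\right)^{2} = \left(1044 + \left(\frac{127}{4} + 12 \left(- \frac{1}{7}\right)\right)\right)^{2} = \left(1044 + \left(\frac{127}{4} - \frac{12}{7}\right)\right)^{2} = \left(1044 + \frac{841}{28}\right)^{2} = \left(\frac{30073}{28}\right)^{2} = \frac{904385329}{784}$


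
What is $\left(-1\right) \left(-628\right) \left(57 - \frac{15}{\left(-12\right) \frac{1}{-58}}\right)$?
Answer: $-9734$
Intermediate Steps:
$\left(-1\right) \left(-628\right) \left(57 - \frac{15}{\left(-12\right) \frac{1}{-58}}\right) = 628 \left(57 - \frac{15}{\left(-12\right) \left(- \frac{1}{58}\right)}\right) = 628 \left(57 - \frac{15}{\frac{6}{29}}\right) = 628 \left(57 - 15 \cdot \frac{29}{6}\right) = 628 \left(57 - \frac{145}{2}\right) = 628 \left(- \frac{31}{2}\right) = -9734$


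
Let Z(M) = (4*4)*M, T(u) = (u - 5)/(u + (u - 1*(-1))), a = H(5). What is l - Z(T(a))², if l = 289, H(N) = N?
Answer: 289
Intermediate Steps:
a = 5
T(u) = (-5 + u)/(1 + 2*u) (T(u) = (-5 + u)/(u + (u + 1)) = (-5 + u)/(u + (1 + u)) = (-5 + u)/(1 + 2*u))
Z(M) = 16*M
l - Z(T(a))² = 289 - (16*((-5 + 5)/(1 + 2*5)))² = 289 - (16*(0/(1 + 10)))² = 289 - (16*(0/11))² = 289 - (16*((1/11)*0))² = 289 - (16*0)² = 289 - 1*0² = 289 - 1*0 = 289 + 0 = 289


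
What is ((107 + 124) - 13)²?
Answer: 47524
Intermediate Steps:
((107 + 124) - 13)² = (231 - 13)² = 218² = 47524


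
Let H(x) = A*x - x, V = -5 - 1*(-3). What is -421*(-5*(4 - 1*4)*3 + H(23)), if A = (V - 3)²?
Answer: -232392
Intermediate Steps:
V = -2 (V = -5 + 3 = -2)
A = 25 (A = (-2 - 3)² = (-5)² = 25)
H(x) = 24*x (H(x) = 25*x - x = 24*x)
-421*(-5*(4 - 1*4)*3 + H(23)) = -421*(-5*(4 - 1*4)*3 + 24*23) = -421*(-5*(4 - 4)*3 + 552) = -421*(-5*0*3 + 552) = -421*(0*3 + 552) = -421*(0 + 552) = -421*552 = -232392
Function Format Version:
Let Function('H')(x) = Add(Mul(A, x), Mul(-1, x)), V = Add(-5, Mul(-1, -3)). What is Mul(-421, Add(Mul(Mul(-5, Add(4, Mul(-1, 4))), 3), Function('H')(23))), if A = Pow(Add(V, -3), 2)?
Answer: -232392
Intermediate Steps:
V = -2 (V = Add(-5, 3) = -2)
A = 25 (A = Pow(Add(-2, -3), 2) = Pow(-5, 2) = 25)
Function('H')(x) = Mul(24, x) (Function('H')(x) = Add(Mul(25, x), Mul(-1, x)) = Mul(24, x))
Mul(-421, Add(Mul(Mul(-5, Add(4, Mul(-1, 4))), 3), Function('H')(23))) = Mul(-421, Add(Mul(Mul(-5, Add(4, Mul(-1, 4))), 3), Mul(24, 23))) = Mul(-421, Add(Mul(Mul(-5, Add(4, -4)), 3), 552)) = Mul(-421, Add(Mul(Mul(-5, 0), 3), 552)) = Mul(-421, Add(Mul(0, 3), 552)) = Mul(-421, Add(0, 552)) = Mul(-421, 552) = -232392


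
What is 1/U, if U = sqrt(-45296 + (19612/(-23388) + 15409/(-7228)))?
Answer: -2*I*sqrt(20226969293109024147)/1914430341643 ≈ -0.0046985*I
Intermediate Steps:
U = I*sqrt(20226969293109024147)/21131058 (U = sqrt(-45296 + (19612*(-1/23388) + 15409*(-1/7228))) = sqrt(-45296 + (-4903/5847 - 15409/7228)) = sqrt(-45296 - 125535307/42262116) = sqrt(-1914430341643/42262116) = I*sqrt(20226969293109024147)/21131058 ≈ 212.84*I)
1/U = 1/(I*sqrt(20226969293109024147)/21131058) = -2*I*sqrt(20226969293109024147)/1914430341643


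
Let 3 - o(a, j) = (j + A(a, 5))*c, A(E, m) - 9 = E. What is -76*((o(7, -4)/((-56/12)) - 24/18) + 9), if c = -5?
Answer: 1330/3 ≈ 443.33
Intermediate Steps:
A(E, m) = 9 + E
o(a, j) = 48 + 5*a + 5*j (o(a, j) = 3 - (j + (9 + a))*(-5) = 3 - (9 + a + j)*(-5) = 3 - (-45 - 5*a - 5*j) = 3 + (45 + 5*a + 5*j) = 48 + 5*a + 5*j)
-76*((o(7, -4)/((-56/12)) - 24/18) + 9) = -76*(((48 + 5*7 + 5*(-4))/((-56/12)) - 24/18) + 9) = -76*(((48 + 35 - 20)/((-56*1/12)) - 24*1/18) + 9) = -76*((63/(-14/3) - 4/3) + 9) = -76*((63*(-3/14) - 4/3) + 9) = -76*((-27/2 - 4/3) + 9) = -76*(-89/6 + 9) = -76*(-35/6) = 1330/3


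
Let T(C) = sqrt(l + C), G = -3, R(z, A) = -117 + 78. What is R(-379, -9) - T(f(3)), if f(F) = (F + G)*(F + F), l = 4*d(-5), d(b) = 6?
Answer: -39 - 2*sqrt(6) ≈ -43.899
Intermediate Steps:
R(z, A) = -39
l = 24 (l = 4*6 = 24)
f(F) = 2*F*(-3 + F) (f(F) = (F - 3)*(F + F) = (-3 + F)*(2*F) = 2*F*(-3 + F))
T(C) = sqrt(24 + C)
R(-379, -9) - T(f(3)) = -39 - sqrt(24 + 2*3*(-3 + 3)) = -39 - sqrt(24 + 2*3*0) = -39 - sqrt(24 + 0) = -39 - sqrt(24) = -39 - 2*sqrt(6)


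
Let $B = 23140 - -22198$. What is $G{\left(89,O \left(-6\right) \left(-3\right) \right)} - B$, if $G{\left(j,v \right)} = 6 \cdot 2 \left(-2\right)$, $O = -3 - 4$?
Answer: $-45362$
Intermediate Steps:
$O = -7$ ($O = -3 - 4 = -7$)
$G{\left(j,v \right)} = -24$ ($G{\left(j,v \right)} = 12 \left(-2\right) = -24$)
$B = 45338$ ($B = 23140 + 22198 = 45338$)
$G{\left(89,O \left(-6\right) \left(-3\right) \right)} - B = -24 - 45338 = -45362$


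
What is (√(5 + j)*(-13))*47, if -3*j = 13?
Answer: -611*√6/3 ≈ -498.88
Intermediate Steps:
j = -13/3 (j = -⅓*13 = -13/3 ≈ -4.3333)
(√(5 + j)*(-13))*47 = (√(5 - 13/3)*(-13))*47 = (√(⅔)*(-13))*47 = ((√6/3)*(-13))*47 = -13*√6/3*47 = -611*√6/3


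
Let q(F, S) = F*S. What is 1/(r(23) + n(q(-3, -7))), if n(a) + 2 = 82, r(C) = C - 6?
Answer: 1/97 ≈ 0.010309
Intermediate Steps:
r(C) = -6 + C
n(a) = 80 (n(a) = -2 + 82 = 80)
1/(r(23) + n(q(-3, -7))) = 1/((-6 + 23) + 80) = 1/(17 + 80) = 1/97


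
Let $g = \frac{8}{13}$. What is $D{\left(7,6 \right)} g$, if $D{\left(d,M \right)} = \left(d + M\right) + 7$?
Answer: $\frac{160}{13} \approx 12.308$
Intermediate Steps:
$D{\left(d,M \right)} = 7 + M + d$ ($D{\left(d,M \right)} = \left(M + d\right) + 7 = 7 + M + d$)
$g = \frac{8}{13}$ ($g = 8 \cdot \frac{1}{13} = \frac{8}{13} \approx 0.61539$)
$D{\left(7,6 \right)} g = \left(7 + 6 + 7\right) \frac{8}{13} = 20 \cdot \frac{8}{13} = \frac{160}{13}$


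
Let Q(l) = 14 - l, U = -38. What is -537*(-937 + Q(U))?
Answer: 475245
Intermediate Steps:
-537*(-937 + Q(U)) = -537*(-937 + (14 - 1*(-38))) = -537*(-937 + (14 + 38)) = -537*(-937 + 52) = -537*(-885) = 475245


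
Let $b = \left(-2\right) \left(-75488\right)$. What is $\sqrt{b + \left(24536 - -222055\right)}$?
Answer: $\sqrt{397567} \approx 630.53$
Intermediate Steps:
$b = 150976$
$\sqrt{b + \left(24536 - -222055\right)} = \sqrt{150976 + \left(24536 - -222055\right)} = \sqrt{150976 + \left(24536 + 222055\right)} = \sqrt{150976 + 246591} = \sqrt{397567}$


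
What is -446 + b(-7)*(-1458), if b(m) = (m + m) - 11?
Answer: 36004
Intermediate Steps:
b(m) = -11 + 2*m (b(m) = 2*m - 11 = -11 + 2*m)
-446 + b(-7)*(-1458) = -446 + (-11 + 2*(-7))*(-1458) = -446 + (-11 - 14)*(-1458) = -446 - 25*(-1458) = -446 + 36450 = 36004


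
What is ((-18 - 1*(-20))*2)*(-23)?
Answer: -92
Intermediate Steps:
((-18 - 1*(-20))*2)*(-23) = ((-18 + 20)*2)*(-23) = (2*2)*(-23) = 4*(-23) = -92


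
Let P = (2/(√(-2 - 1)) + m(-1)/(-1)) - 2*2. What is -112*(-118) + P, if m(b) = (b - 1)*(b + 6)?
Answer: 13222 - 2*I*√3/3 ≈ 13222.0 - 1.1547*I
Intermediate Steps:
m(b) = (-1 + b)*(6 + b)
P = 6 - 2*I*√3/3 (P = (2/(√(-2 - 1)) + (-6 + (-1)² + 5*(-1))/(-1)) - 2*2 = (2/(√(-3)) + (-6 + 1 - 5)*(-1)) - 4 = (2/((I*√3)) - 10*(-1)) - 4 = (2*(-I*√3/3) + 10) - 4 = (-2*I*√3/3 + 10) - 4 = (10 - 2*I*√3/3) - 4 = 6 - 2*I*√3/3 ≈ 6.0 - 1.1547*I)
-112*(-118) + P = -112*(-118) + (6 - 2*I*√3/3) = 13216 + (6 - 2*I*√3/3) = 13222 - 2*I*√3/3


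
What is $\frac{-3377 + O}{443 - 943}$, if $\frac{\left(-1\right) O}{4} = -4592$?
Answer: $- \frac{14991}{500} \approx -29.982$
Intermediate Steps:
$O = 18368$ ($O = \left(-4\right) \left(-4592\right) = 18368$)
$\frac{-3377 + O}{443 - 943} = \frac{-3377 + 18368}{443 - 943} = \frac{14991}{-500} = 14991 \left(- \frac{1}{500}\right) = - \frac{14991}{500}$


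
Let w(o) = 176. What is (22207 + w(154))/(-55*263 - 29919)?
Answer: -22383/44384 ≈ -0.50430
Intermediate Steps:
(22207 + w(154))/(-55*263 - 29919) = (22207 + 176)/(-55*263 - 29919) = 22383/(-14465 - 29919) = 22383/(-44384) = 22383*(-1/44384) = -22383/44384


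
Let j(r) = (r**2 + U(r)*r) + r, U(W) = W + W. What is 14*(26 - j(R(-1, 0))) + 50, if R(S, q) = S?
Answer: 386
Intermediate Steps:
U(W) = 2*W
j(r) = r + 3*r**2 (j(r) = (r**2 + (2*r)*r) + r = (r**2 + 2*r**2) + r = 3*r**2 + r = r + 3*r**2)
14*(26 - j(R(-1, 0))) + 50 = 14*(26 - (-1)*(1 + 3*(-1))) + 50 = 14*(26 - (-1)*(1 - 3)) + 50 = 14*(26 - (-1)*(-2)) + 50 = 14*(26 - 1*2) + 50 = 14*(26 - 2) + 50 = 14*24 + 50 = 336 + 50 = 386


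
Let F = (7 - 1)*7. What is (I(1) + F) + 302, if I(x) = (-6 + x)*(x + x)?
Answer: 334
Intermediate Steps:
F = 42 (F = 6*7 = 42)
I(x) = 2*x*(-6 + x) (I(x) = (-6 + x)*(2*x) = 2*x*(-6 + x))
(I(1) + F) + 302 = (2*1*(-6 + 1) + 42) + 302 = (2*1*(-5) + 42) + 302 = (-10 + 42) + 302 = 32 + 302 = 334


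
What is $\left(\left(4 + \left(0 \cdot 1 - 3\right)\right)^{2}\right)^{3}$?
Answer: $1$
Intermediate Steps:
$\left(\left(4 + \left(0 \cdot 1 - 3\right)\right)^{2}\right)^{3} = \left(\left(4 + \left(0 - 3\right)\right)^{2}\right)^{3} = \left(\left(4 - 3\right)^{2}\right)^{3} = \left(1^{2}\right)^{3} = 1^{3} = 1$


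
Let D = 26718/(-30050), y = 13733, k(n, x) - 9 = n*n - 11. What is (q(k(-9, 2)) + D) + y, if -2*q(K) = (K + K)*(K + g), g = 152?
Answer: -67866259/15025 ≈ -4516.9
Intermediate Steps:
k(n, x) = -2 + n**2 (k(n, x) = 9 + (n*n - 11) = 9 + (n**2 - 11) = 9 + (-11 + n**2) = -2 + n**2)
D = -13359/15025 (D = 26718*(-1/30050) = -13359/15025 ≈ -0.88912)
q(K) = -K*(152 + K) (q(K) = -(K + K)*(K + 152)/2 = -2*K*(152 + K)/2 = -K*(152 + K))
(q(k(-9, 2)) + D) + y = (-(-2 + (-9)**2)*(152 + (-2 + (-9)**2)) - 13359/15025) + 13733 = (-(-2 + 81)*(152 + (-2 + 81)) - 13359/15025) + 13733 = (-1*79*(152 + 79) - 13359/15025) + 13733 = (-1*79*231 - 13359/15025) + 13733 = (-18249 - 13359/15025) + 13733 = -274204584/15025 + 13733 = -67866259/15025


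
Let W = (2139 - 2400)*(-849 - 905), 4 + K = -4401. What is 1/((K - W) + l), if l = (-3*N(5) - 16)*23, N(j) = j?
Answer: -1/462912 ≈ -2.1602e-6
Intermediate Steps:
K = -4405 (K = -4 - 4401 = -4405)
W = 457794 (W = -261*(-1754) = 457794)
l = -713 (l = (-3*5 - 16)*23 = (-15 - 16)*23 = -31*23 = -713)
1/((K - W) + l) = 1/((-4405 - 1*457794) - 713) = 1/((-4405 - 457794) - 713) = 1/(-462199 - 713) = 1/(-462912) = -1/462912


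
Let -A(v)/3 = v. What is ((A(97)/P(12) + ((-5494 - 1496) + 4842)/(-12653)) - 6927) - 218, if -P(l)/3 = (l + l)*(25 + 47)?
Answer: -156216084595/21864384 ≈ -7144.8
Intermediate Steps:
P(l) = -432*l (P(l) = -3*(l + l)*(25 + 47) = -3*2*l*72 = -432*l)
A(v) = -3*v
((A(97)/P(12) + ((-5494 - 1496) + 4842)/(-12653)) - 6927) - 218 = (((-3*97)/((-432*12)) + ((-5494 - 1496) + 4842)/(-12653)) - 6927) - 218 = ((-291/(-5184) + (-6990 + 4842)*(-1/12653)) - 6927) - 218 = ((-291*(-1/5184) - 2148*(-1/12653)) - 6927) - 218 = ((97/1728 + 2148/12653) - 6927) - 218 = (4939085/21864384 - 6927) - 218 = -151449648883/21864384 - 218 = -156216084595/21864384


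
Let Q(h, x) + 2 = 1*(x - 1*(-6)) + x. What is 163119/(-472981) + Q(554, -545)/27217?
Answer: -4953267189/12873123877 ≈ -0.38478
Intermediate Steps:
Q(h, x) = 4 + 2*x (Q(h, x) = -2 + (1*(x - 1*(-6)) + x) = -2 + (1*(x + 6) + x) = -2 + (1*(6 + x) + x) = -2 + ((6 + x) + x) = -2 + (6 + 2*x) = 4 + 2*x)
163119/(-472981) + Q(554, -545)/27217 = 163119/(-472981) + (4 + 2*(-545))/27217 = 163119*(-1/472981) + (4 - 1090)*(1/27217) = -163119/472981 - 1086*1/27217 = -163119/472981 - 1086/27217 = -4953267189/12873123877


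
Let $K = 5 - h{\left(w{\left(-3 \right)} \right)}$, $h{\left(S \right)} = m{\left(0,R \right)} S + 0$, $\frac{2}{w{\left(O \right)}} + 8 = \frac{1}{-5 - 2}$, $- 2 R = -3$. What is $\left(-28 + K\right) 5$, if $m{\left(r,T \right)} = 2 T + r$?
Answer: $- \frac{2115}{19} \approx -111.32$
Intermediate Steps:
$R = \frac{3}{2}$ ($R = \left(- \frac{1}{2}\right) \left(-3\right) = \frac{3}{2} \approx 1.5$)
$w{\left(O \right)} = - \frac{14}{57}$ ($w{\left(O \right)} = \frac{2}{-8 + \frac{1}{-5 - 2}} = \frac{2}{-8 + \frac{1}{-7}} = \frac{2}{-8 - \frac{1}{7}} = \frac{2}{- \frac{57}{7}} = 2 \left(- \frac{7}{57}\right) = - \frac{14}{57}$)
$m{\left(r,T \right)} = r + 2 T$
$h{\left(S \right)} = 3 S$ ($h{\left(S \right)} = \left(0 + 2 \cdot \frac{3}{2}\right) S + 0 = \left(0 + 3\right) S + 0 = 3 S + 0 = 3 S$)
$K = \frac{109}{19}$ ($K = 5 - 3 \left(- \frac{14}{57}\right) = 5 - - \frac{14}{19} = 5 + \frac{14}{19} = \frac{109}{19} \approx 5.7368$)
$\left(-28 + K\right) 5 = \left(-28 + \frac{109}{19}\right) 5 = \left(- \frac{423}{19}\right) 5 = - \frac{2115}{19}$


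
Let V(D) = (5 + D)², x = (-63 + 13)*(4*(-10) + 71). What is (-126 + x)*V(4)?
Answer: -135756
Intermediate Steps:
x = -1550 (x = -50*(-40 + 71) = -50*31 = -1550)
(-126 + x)*V(4) = (-126 - 1550)*(5 + 4)² = -1676*9² = -1676*81 = -135756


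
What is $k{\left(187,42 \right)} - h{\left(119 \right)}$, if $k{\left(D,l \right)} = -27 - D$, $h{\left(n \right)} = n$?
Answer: $-333$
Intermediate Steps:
$k{\left(187,42 \right)} - h{\left(119 \right)} = \left(-27 - 187\right) - 119 = -214 - 119 = -333$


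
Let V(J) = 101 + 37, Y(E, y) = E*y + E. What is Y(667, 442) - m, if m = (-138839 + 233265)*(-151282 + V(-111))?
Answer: 14272218825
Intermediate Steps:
Y(E, y) = E + E*y
V(J) = 138
m = -14271923344 (m = (-138839 + 233265)*(-151282 + 138) = 94426*(-151144) = -14271923344)
Y(667, 442) - m = 667*(1 + 442) - 1*(-14271923344) = 667*443 + 14271923344 = 295481 + 14271923344 = 14272218825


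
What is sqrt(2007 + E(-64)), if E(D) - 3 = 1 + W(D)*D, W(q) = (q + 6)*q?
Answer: 3*I*sqrt(26173) ≈ 485.34*I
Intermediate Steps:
W(q) = q*(6 + q) (W(q) = (6 + q)*q = q*(6 + q))
E(D) = 4 + D**2*(6 + D) (E(D) = 3 + (1 + (D*(6 + D))*D) = 3 + (1 + D**2*(6 + D)) = 4 + D**2*(6 + D))
sqrt(2007 + E(-64)) = sqrt(2007 + (4 + (-64)**2*(6 - 64))) = sqrt(2007 + (4 + 4096*(-58))) = sqrt(2007 + (4 - 237568)) = sqrt(2007 - 237564) = sqrt(-235557) = 3*I*sqrt(26173)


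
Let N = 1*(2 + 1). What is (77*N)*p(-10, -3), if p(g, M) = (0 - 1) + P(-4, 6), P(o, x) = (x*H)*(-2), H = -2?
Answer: 5313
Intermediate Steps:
P(o, x) = 4*x (P(o, x) = (x*(-2))*(-2) = -2*x*(-2) = 4*x)
N = 3 (N = 1*3 = 3)
p(g, M) = 23 (p(g, M) = (0 - 1) + 4*6 = -1 + 24 = 23)
(77*N)*p(-10, -3) = (77*3)*23 = 231*23 = 5313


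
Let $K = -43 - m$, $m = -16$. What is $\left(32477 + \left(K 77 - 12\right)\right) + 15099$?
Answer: $45485$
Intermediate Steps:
$K = -27$ ($K = -43 - -16 = -43 + 16 = -27$)
$\left(32477 + \left(K 77 - 12\right)\right) + 15099 = \left(32477 - 2091\right) + 15099 = 30386 + 15099 = 45485$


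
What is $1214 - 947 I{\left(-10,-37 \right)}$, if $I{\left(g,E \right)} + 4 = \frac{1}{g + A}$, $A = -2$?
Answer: $\frac{60971}{12} \approx 5080.9$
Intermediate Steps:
$I{\left(g,E \right)} = -4 + \frac{1}{-2 + g}$ ($I{\left(g,E \right)} = -4 + \frac{1}{g - 2} = -4 + \frac{1}{-2 + g}$)
$1214 - 947 I{\left(-10,-37 \right)} = 1214 - 947 \frac{9 - -40}{-2 - 10} = 1214 - 947 \frac{9 + 40}{-12} = 1214 - 947 \left(\left(- \frac{1}{12}\right) 49\right) = 1214 - - \frac{46403}{12} = 1214 + \frac{46403}{12} = \frac{60971}{12}$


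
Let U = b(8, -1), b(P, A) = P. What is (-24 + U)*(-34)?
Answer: 544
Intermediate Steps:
U = 8
(-24 + U)*(-34) = (-24 + 8)*(-34) = -16*(-34) = 544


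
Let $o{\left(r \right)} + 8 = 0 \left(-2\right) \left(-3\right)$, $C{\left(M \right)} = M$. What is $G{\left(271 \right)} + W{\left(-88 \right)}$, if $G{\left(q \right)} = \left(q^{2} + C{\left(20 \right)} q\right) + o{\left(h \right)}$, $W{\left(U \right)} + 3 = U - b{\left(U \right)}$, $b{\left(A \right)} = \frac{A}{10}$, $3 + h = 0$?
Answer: $\frac{393854}{5} \approx 78771.0$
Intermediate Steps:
$h = -3$ ($h = -3 + 0 = -3$)
$b{\left(A \right)} = \frac{A}{10}$ ($b{\left(A \right)} = A \frac{1}{10} = \frac{A}{10}$)
$o{\left(r \right)} = -8$ ($o{\left(r \right)} = -8 + 0 \left(-2\right) \left(-3\right) = -8 + 0 \left(-3\right) = -8 + 0 = -8$)
$W{\left(U \right)} = -3 + \frac{9 U}{10}$ ($W{\left(U \right)} = -3 + \left(U - \frac{U}{10}\right) = -3 + \frac{9 U}{10}$)
$G{\left(q \right)} = -8 + q^{2} + 20 q$ ($G{\left(q \right)} = \left(q^{2} + 20 q\right) - 8 = -8 + q^{2} + 20 q$)
$G{\left(271 \right)} + W{\left(-88 \right)} = \left(-8 + 271^{2} + 20 \cdot 271\right) + \left(-3 + \frac{9}{10} \left(-88\right)\right) = \left(-8 + 73441 + 5420\right) - \frac{411}{5} = 78853 - \frac{411}{5} = \frac{393854}{5}$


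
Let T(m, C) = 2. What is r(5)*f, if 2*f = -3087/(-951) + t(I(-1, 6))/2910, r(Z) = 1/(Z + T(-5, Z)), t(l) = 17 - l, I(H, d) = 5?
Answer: 499699/2152430 ≈ 0.23216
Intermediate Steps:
r(Z) = 1/(2 + Z) (r(Z) = 1/(Z + 2) = 1/(2 + Z))
f = 499699/307490 (f = (-3087/(-951) + (17 - 1*5)/2910)/2 = (-3087*(-1/951) + (17 - 5)*(1/2910))/2 = (1029/317 + 12*(1/2910))/2 = (1029/317 + 2/485)/2 = (1/2)*(499699/153745) = 499699/307490 ≈ 1.6251)
r(5)*f = (499699/307490)/(2 + 5) = (499699/307490)/7 = (1/7)*(499699/307490) = 499699/2152430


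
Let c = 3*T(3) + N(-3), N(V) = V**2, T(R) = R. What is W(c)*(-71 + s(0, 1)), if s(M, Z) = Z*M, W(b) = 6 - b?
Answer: 852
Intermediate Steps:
c = 18 (c = 3*3 + (-3)**2 = 9 + 9 = 18)
s(M, Z) = M*Z
W(c)*(-71 + s(0, 1)) = (6 - 1*18)*(-71 + 0*1) = (6 - 18)*(-71 + 0) = -12*(-71) = 852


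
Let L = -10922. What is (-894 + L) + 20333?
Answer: 8517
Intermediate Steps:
(-894 + L) + 20333 = (-894 - 10922) + 20333 = -11816 + 20333 = 8517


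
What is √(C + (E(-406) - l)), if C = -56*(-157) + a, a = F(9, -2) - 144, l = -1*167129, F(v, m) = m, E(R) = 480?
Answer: √176255 ≈ 419.83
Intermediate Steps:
l = -167129
a = -146 (a = -2 - 144 = -146)
C = 8646 (C = -56*(-157) - 146 = 8792 - 146 = 8646)
√(C + (E(-406) - l)) = √(8646 + (480 - 1*(-167129))) = √(8646 + (480 + 167129)) = √(8646 + 167609) = √176255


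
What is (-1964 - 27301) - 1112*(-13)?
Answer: -14809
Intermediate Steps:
(-1964 - 27301) - 1112*(-13) = -29265 + 14456 = -14809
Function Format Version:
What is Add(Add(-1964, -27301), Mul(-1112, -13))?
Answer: -14809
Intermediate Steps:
Add(Add(-1964, -27301), Mul(-1112, -13)) = Add(-29265, 14456) = -14809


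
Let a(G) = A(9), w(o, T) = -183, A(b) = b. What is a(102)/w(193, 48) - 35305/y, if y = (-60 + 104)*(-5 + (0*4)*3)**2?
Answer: -431381/13420 ≈ -32.145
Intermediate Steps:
a(G) = 9
y = 1100 (y = 44*(-5 + 0*3)**2 = 44*(-5 + 0)**2 = 44*(-5)**2 = 44*25 = 1100)
a(102)/w(193, 48) - 35305/y = 9/(-183) - 35305/1100 = 9*(-1/183) - 35305*1/1100 = -3/61 - 7061/220 = -431381/13420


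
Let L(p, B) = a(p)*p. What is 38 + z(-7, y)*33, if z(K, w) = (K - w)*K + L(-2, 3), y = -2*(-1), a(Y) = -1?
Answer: 2183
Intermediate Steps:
L(p, B) = -p
y = 2
z(K, w) = 2 + K*(K - w) (z(K, w) = (K - w)*K - 1*(-2) = K*(K - w) + 2 = 2 + K*(K - w))
38 + z(-7, y)*33 = 38 + (2 + (-7)² - 1*(-7)*2)*33 = 38 + (2 + 49 + 14)*33 = 38 + 65*33 = 38 + 2145 = 2183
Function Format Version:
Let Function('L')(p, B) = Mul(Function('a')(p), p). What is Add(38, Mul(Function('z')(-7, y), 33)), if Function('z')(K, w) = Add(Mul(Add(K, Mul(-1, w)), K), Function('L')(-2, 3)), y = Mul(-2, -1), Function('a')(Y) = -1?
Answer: 2183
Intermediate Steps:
Function('L')(p, B) = Mul(-1, p)
y = 2
Function('z')(K, w) = Add(2, Mul(K, Add(K, Mul(-1, w)))) (Function('z')(K, w) = Add(Mul(Add(K, Mul(-1, w)), K), Mul(-1, -2)) = Add(Mul(K, Add(K, Mul(-1, w))), 2) = Add(2, Mul(K, Add(K, Mul(-1, w)))))
Add(38, Mul(Function('z')(-7, y), 33)) = Add(38, Mul(Add(2, Pow(-7, 2), Mul(-1, -7, 2)), 33)) = Add(38, Mul(Add(2, 49, 14), 33)) = Add(38, Mul(65, 33)) = Add(38, 2145) = 2183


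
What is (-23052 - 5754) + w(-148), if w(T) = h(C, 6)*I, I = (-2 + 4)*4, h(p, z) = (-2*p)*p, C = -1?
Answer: -28822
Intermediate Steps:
h(p, z) = -2*p²
I = 8 (I = 2*4 = 8)
w(T) = -16 (w(T) = -2*(-1)²*8 = -2*1*8 = -2*8 = -16)
(-23052 - 5754) + w(-148) = (-23052 - 5754) - 16 = -28806 - 16 = -28822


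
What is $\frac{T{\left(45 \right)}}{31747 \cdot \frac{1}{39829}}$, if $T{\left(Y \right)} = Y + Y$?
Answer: $\frac{3584610}{31747} \approx 112.91$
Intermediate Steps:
$T{\left(Y \right)} = 2 Y$
$\frac{T{\left(45 \right)}}{31747 \cdot \frac{1}{39829}} = \frac{2 \cdot 45}{31747 \cdot \frac{1}{39829}} = \frac{90}{31747 \cdot \frac{1}{39829}} = \frac{90}{\frac{31747}{39829}} = 90 \cdot \frac{39829}{31747} = \frac{3584610}{31747}$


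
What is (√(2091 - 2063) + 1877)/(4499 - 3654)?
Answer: 1877/845 + 2*√7/845 ≈ 2.2276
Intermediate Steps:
(√(2091 - 2063) + 1877)/(4499 - 3654) = (√28 + 1877)/845 = (2*√7 + 1877)*(1/845) = (1877 + 2*√7)*(1/845) = 1877/845 + 2*√7/845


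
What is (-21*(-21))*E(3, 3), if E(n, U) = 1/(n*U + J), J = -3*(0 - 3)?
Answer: 49/2 ≈ 24.500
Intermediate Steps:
J = 9 (J = -3*(-3) = 9)
E(n, U) = 1/(9 + U*n) (E(n, U) = 1/(n*U + 9) = 1/(U*n + 9) = 1/(9 + U*n))
(-21*(-21))*E(3, 3) = (-21*(-21))/(9 + 3*3) = 441/(9 + 9) = 441/18 = 441*(1/18) = 49/2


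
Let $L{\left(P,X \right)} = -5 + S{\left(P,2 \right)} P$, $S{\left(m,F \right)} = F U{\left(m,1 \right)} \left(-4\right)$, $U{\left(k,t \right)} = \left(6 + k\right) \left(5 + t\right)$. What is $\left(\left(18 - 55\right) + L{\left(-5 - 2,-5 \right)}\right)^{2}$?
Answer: $142884$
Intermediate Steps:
$U{\left(k,t \right)} = \left(5 + t\right) \left(6 + k\right)$
$S{\left(m,F \right)} = - 4 F \left(36 + 6 m\right)$ ($S{\left(m,F \right)} = F \left(30 + 5 m + 6 \cdot 1 + m 1\right) \left(-4\right) = F \left(30 + 5 m + 6 + m\right) \left(-4\right) = F \left(36 + 6 m\right) \left(-4\right) = - 4 F \left(36 + 6 m\right)$)
$L{\left(P,X \right)} = -5 + P \left(-288 - 48 P\right)$ ($L{\left(P,X \right)} = -5 + \left(-24\right) 2 \left(6 + P\right) P = -5 + \left(-288 - 48 P\right) P = -5 + P \left(-288 - 48 P\right)$)
$\left(\left(18 - 55\right) + L{\left(-5 - 2,-5 \right)}\right)^{2} = \left(\left(18 - 55\right) - \left(5 + 48 \left(-5 - 2\right) \left(6 - 7\right)\right)\right)^{2} = \left(\left(18 - 55\right) - \left(5 - 336 \left(6 - 7\right)\right)\right)^{2} = \left(-37 - \left(5 - -336\right)\right)^{2} = \left(-37 - 341\right)^{2} = \left(-378\right)^{2} = 142884$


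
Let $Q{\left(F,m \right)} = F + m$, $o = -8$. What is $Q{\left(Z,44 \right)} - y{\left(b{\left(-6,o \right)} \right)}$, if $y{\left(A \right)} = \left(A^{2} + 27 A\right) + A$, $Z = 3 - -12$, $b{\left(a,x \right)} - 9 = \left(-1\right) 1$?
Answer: $-229$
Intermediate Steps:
$b{\left(a,x \right)} = 8$ ($b{\left(a,x \right)} = 9 - 1 = 8$)
$Z = 15$ ($Z = 3 + 12 = 15$)
$y{\left(A \right)} = A^{2} + 28 A$
$Q{\left(Z,44 \right)} - y{\left(b{\left(-6,o \right)} \right)} = \left(15 + 44\right) - 8 \left(28 + 8\right) = 59 - 8 \cdot 36 = 59 - 288 = -229$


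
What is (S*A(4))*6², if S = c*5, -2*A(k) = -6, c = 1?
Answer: 540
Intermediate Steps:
A(k) = 3 (A(k) = -½*(-6) = 3)
S = 5 (S = 1*5 = 5)
(S*A(4))*6² = (5*3)*6² = 15*36 = 540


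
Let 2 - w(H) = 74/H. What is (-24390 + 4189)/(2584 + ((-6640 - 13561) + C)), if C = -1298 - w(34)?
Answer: 343417/321552 ≈ 1.0680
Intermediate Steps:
w(H) = 2 - 74/H
C = -22063/17 (C = -1298 - (2 - 74/34) = -1298 - (2 - 74*1/34) = -1298 - (2 - 37/17) = -1298 - 1*(-3/17) = -1298 + 3/17 = -22063/17 ≈ -1297.8)
(-24390 + 4189)/(2584 + ((-6640 - 13561) + C)) = (-24390 + 4189)/(2584 + ((-6640 - 13561) - 22063/17)) = -20201/(2584 + (-20201 - 22063/17)) = -20201/(2584 - 365480/17) = -20201/(-321552/17) = -20201*(-17/321552) = 343417/321552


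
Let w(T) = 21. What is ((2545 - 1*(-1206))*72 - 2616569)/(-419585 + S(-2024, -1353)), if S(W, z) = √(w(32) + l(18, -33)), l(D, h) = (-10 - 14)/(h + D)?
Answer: 4922774718725/880257861012 + 2346497*√565/880257861012 ≈ 5.5925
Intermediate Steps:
l(D, h) = -24/(D + h)
S(W, z) = √565/5 (S(W, z) = √(21 - 24/(18 - 33)) = √(21 - 24/(-15)) = √(21 - 24*(-1/15)) = √(21 + 8/5) = √(113/5) = √565/5)
((2545 - 1*(-1206))*72 - 2616569)/(-419585 + S(-2024, -1353)) = ((2545 - 1*(-1206))*72 - 2616569)/(-419585 + √565/5) = ((2545 + 1206)*72 - 2616569)/(-419585 + √565/5) = (3751*72 - 2616569)/(-419585 + √565/5) = (270072 - 2616569)/(-419585 + √565/5) = -2346497/(-419585 + √565/5)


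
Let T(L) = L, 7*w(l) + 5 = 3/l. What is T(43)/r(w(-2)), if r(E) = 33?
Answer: 43/33 ≈ 1.3030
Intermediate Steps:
w(l) = -5/7 + 3/(7*l) (w(l) = -5/7 + (3/l)/7 = -5/7 + 3/(7*l))
T(43)/r(w(-2)) = 43/33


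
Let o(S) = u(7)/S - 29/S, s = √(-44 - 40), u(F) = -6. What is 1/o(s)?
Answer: -2*I*√21/35 ≈ -0.26186*I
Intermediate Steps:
s = 2*I*√21 (s = √(-84) = 2*I*√21 ≈ 9.1651*I)
o(S) = -35/S (o(S) = -6/S - 29/S = -35/S)
1/o(s) = 1/(-35*(-I*√21/42)) = 1/(-(-5)*I*√21/6) = 1/(5*I*√21/6) = -2*I*√21/35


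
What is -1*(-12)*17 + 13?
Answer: 217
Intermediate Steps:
-1*(-12)*17 + 13 = 12*17 + 13 = 204 + 13 = 217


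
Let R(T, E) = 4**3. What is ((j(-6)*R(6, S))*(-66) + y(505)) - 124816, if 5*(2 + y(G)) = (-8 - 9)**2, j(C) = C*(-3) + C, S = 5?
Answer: -877241/5 ≈ -1.7545e+5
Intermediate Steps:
R(T, E) = 64
j(C) = -2*C (j(C) = -3*C + C = -2*C)
y(G) = 279/5 (y(G) = -2 + (-8 - 9)**2/5 = -2 + (1/5)*(-17)**2 = -2 + (1/5)*289 = -2 + 289/5 = 279/5)
((j(-6)*R(6, S))*(-66) + y(505)) - 124816 = ((-2*(-6)*64)*(-66) + 279/5) - 124816 = ((12*64)*(-66) + 279/5) - 124816 = (768*(-66) + 279/5) - 124816 = (-50688 + 279/5) - 124816 = -253161/5 - 124816 = -877241/5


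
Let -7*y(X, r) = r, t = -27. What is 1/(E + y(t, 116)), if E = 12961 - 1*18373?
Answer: -7/38000 ≈ -0.00018421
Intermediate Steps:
y(X, r) = -r/7
E = -5412 (E = 12961 - 18373 = -5412)
1/(E + y(t, 116)) = 1/(-5412 - ⅐*116) = 1/(-5412 - 116/7) = 1/(-38000/7) = -7/38000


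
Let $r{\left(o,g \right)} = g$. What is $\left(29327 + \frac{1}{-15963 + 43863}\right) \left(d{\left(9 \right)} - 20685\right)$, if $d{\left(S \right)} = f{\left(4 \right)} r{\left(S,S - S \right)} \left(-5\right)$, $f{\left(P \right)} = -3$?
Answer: $- \frac{1128329932079}{1860} \approx -6.0663 \cdot 10^{8}$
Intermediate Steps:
$d{\left(S \right)} = 0$ ($d{\left(S \right)} = - 3 \left(S - S\right) \left(-5\right) = \left(-3\right) 0 \left(-5\right) = 0 \left(-5\right) = 0$)
$\left(29327 + \frac{1}{-15963 + 43863}\right) \left(d{\left(9 \right)} - 20685\right) = \left(29327 + \frac{1}{-15963 + 43863}\right) \left(0 - 20685\right) = \left(29327 + \frac{1}{27900}\right) \left(-20685\right) = \frac{818223301}{27900} \left(-20685\right) = - \frac{1128329932079}{1860}$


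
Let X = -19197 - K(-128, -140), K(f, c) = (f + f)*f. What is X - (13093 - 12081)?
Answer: -52977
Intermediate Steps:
K(f, c) = 2*f**2 (K(f, c) = (2*f)*f = 2*f**2)
X = -51965 (X = -19197 - 2*(-128)**2 = -19197 - 2*16384 = -19197 - 1*32768 = -19197 - 32768 = -51965)
X - (13093 - 12081) = -51965 - (13093 - 12081) = -51965 - 1*1012 = -51965 - 1012 = -52977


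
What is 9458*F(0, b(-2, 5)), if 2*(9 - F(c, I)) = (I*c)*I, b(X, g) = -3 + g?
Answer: 85122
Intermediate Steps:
F(c, I) = 9 - c*I**2/2 (F(c, I) = 9 - I*c*I/2 = 9 - c*I**2/2)
9458*F(0, b(-2, 5)) = 9458*(9 - 1/2*0*(-3 + 5)**2) = 9458*(9 - 1/2*0*2**2) = 9458*(9 - 1/2*0*4) = 9458*(9 + 0) = 9458*9 = 85122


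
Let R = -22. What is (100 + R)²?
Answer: 6084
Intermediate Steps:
(100 + R)² = (100 - 22)² = 78² = 6084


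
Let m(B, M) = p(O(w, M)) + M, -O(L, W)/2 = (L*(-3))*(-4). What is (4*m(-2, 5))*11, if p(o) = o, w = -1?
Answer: 1276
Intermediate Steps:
O(L, W) = -24*L (O(L, W) = -2*L*(-3)*(-4) = -2*(-3*L)*(-4) = -24*L)
m(B, M) = 24 + M (m(B, M) = -24*(-1) + M = 24 + M)
(4*m(-2, 5))*11 = (4*(24 + 5))*11 = (4*29)*11 = 116*11 = 1276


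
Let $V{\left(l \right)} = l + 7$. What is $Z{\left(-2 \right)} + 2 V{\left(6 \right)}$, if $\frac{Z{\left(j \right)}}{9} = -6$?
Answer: $-28$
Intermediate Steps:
$Z{\left(j \right)} = -54$ ($Z{\left(j \right)} = 9 \left(-6\right) = -54$)
$V{\left(l \right)} = 7 + l$
$Z{\left(-2 \right)} + 2 V{\left(6 \right)} = -54 + 2 \left(7 + 6\right) = -54 + 2 \cdot 13 = -54 + 26 = -28$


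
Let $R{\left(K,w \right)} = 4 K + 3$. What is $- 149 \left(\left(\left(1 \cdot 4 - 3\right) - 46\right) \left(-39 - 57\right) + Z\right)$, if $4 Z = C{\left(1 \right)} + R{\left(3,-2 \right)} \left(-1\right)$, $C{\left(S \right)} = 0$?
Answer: $- \frac{2572485}{4} \approx -6.4312 \cdot 10^{5}$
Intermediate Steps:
$R{\left(K,w \right)} = 3 + 4 K$
$Z = - \frac{15}{4}$ ($Z = \frac{0 + \left(3 + 4 \cdot 3\right) \left(-1\right)}{4} = \frac{0 + \left(3 + 12\right) \left(-1\right)}{4} = \frac{0 + 15 \left(-1\right)}{4} = \frac{0 - 15}{4} = \frac{1}{4} \left(-15\right) = - \frac{15}{4} \approx -3.75$)
$- 149 \left(\left(\left(1 \cdot 4 - 3\right) - 46\right) \left(-39 - 57\right) + Z\right) = - 149 \left(\left(\left(1 \cdot 4 - 3\right) - 46\right) \left(-39 - 57\right) - \frac{15}{4}\right) = - 149 \left(\left(\left(4 - 3\right) - 46\right) \left(-96\right) - \frac{15}{4}\right) = - 149 \left(\left(1 - 46\right) \left(-96\right) - \frac{15}{4}\right) = - 149 \left(\left(-45\right) \left(-96\right) - \frac{15}{4}\right) = - 149 \left(4320 - \frac{15}{4}\right) = \left(-149\right) \frac{17265}{4} = - \frac{2572485}{4}$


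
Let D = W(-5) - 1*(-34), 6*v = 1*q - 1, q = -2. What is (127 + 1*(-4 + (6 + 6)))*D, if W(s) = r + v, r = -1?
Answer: 8775/2 ≈ 4387.5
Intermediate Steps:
v = -½ (v = (1*(-2) - 1)/6 = (-2 - 1)/6 = (⅙)*(-3) = -½ ≈ -0.50000)
W(s) = -3/2 (W(s) = -1 - ½ = -3/2)
D = 65/2 (D = -3/2 - 1*(-34) = -3/2 + 34 = 65/2 ≈ 32.500)
(127 + 1*(-4 + (6 + 6)))*D = (127 + 1*(-4 + (6 + 6)))*(65/2) = (127 + 1*(-4 + 12))*(65/2) = (127 + 1*8)*(65/2) = (127 + 8)*(65/2) = 135*(65/2) = 8775/2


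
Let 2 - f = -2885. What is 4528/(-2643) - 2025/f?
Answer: -18424411/7630341 ≈ -2.4146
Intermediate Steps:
f = 2887 (f = 2 - 1*(-2885) = 2 + 2885 = 2887)
4528/(-2643) - 2025/f = 4528/(-2643) - 2025/2887 = 4528*(-1/2643) - 2025*1/2887 = -4528/2643 - 2025/2887 = -18424411/7630341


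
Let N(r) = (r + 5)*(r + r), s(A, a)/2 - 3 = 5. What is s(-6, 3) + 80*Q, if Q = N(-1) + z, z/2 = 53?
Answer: 7856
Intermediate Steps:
z = 106 (z = 2*53 = 106)
s(A, a) = 16 (s(A, a) = 6 + 2*5 = 6 + 10 = 16)
N(r) = 2*r*(5 + r) (N(r) = (5 + r)*(2*r) = 2*r*(5 + r))
Q = 98 (Q = 2*(-1)*(5 - 1) + 106 = 2*(-1)*4 + 106 = -8 + 106 = 98)
s(-6, 3) + 80*Q = 16 + 80*98 = 16 + 7840 = 7856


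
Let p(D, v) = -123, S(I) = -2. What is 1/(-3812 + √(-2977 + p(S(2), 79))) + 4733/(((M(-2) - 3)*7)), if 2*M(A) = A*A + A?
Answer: -17197894205/50870554 - 5*I*√31/7267222 ≈ -338.07 - 3.8307e-6*I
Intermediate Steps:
M(A) = A/2 + A²/2 (M(A) = (A*A + A)/2 = (A² + A)/2 = (A + A²)/2 = A/2 + A²/2)
1/(-3812 + √(-2977 + p(S(2), 79))) + 4733/(((M(-2) - 3)*7)) = 1/(-3812 + √(-2977 - 123)) + 4733/((((½)*(-2)*(1 - 2) - 3)*7)) = 1/(-3812 + √(-3100)) + 4733/((((½)*(-2)*(-1) - 3)*7)) = 1/(-3812 + 10*I*√31) + 4733/(((1 - 3)*7)) = 1/(-3812 + 10*I*√31) + 4733/((-2*7)) = 1/(-3812 + 10*I*√31) + 4733/(-14) = 1/(-3812 + 10*I*√31) + 4733*(-1/14) = 1/(-3812 + 10*I*√31) - 4733/14 = -4733/14 + 1/(-3812 + 10*I*√31)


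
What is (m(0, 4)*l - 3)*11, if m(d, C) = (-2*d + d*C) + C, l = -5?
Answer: -253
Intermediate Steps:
m(d, C) = C - 2*d + C*d (m(d, C) = (-2*d + C*d) + C = C - 2*d + C*d)
(m(0, 4)*l - 3)*11 = ((4 - 2*0 + 4*0)*(-5) - 3)*11 = ((4 + 0 + 0)*(-5) - 3)*11 = (4*(-5) - 3)*11 = (-20 - 3)*11 = -23*11 = -253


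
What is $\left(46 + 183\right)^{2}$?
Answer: $52441$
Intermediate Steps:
$\left(46 + 183\right)^{2} = 229^{2} = 52441$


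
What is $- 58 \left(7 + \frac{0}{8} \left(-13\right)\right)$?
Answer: $-406$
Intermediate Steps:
$- 58 \left(7 + \frac{0}{8} \left(-13\right)\right) = - 58 \left(7 + 0 \cdot \frac{1}{8} \left(-13\right)\right) = - 58 \left(7 + 0 \left(-13\right)\right) = - 58 \left(7 + 0\right) = \left(-58\right) 7 = -406$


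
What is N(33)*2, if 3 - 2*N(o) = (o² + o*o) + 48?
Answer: -2223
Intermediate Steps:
N(o) = -45/2 - o² (N(o) = 3/2 - ((o² + o*o) + 48)/2 = 3/2 - ((o² + o²) + 48)/2 = 3/2 - (2*o² + 48)/2 = 3/2 - (48 + 2*o²)/2 = 3/2 + (-24 - o²) = -45/2 - o²)
N(33)*2 = (-45/2 - 1*33²)*2 = (-45/2 - 1*1089)*2 = (-45/2 - 1089)*2 = -2223/2*2 = -2223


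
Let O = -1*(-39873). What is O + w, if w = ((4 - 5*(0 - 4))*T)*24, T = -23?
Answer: 26625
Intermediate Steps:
O = 39873
w = -13248 (w = ((4 - 5*(0 - 4))*(-23))*24 = ((4 - 5*(-4))*(-23))*24 = ((4 - 1*(-20))*(-23))*24 = ((4 + 20)*(-23))*24 = (24*(-23))*24 = -552*24 = -13248)
O + w = 39873 - 13248 = 26625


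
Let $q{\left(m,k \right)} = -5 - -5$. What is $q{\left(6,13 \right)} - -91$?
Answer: $91$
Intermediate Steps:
$q{\left(m,k \right)} = 0$ ($q{\left(m,k \right)} = -5 + 5 = 0$)
$q{\left(6,13 \right)} - -91 = 0 - -91 = 0 + 91 = 91$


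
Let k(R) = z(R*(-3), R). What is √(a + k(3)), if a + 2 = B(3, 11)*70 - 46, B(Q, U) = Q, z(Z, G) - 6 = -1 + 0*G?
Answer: √167 ≈ 12.923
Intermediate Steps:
z(Z, G) = 5 (z(Z, G) = 6 + (-1 + 0*G) = 6 + (-1 + 0) = 6 - 1 = 5)
k(R) = 5
a = 162 (a = -2 + (3*70 - 46) = -2 + (210 - 46) = -2 + 164 = 162)
√(a + k(3)) = √(162 + 5) = √167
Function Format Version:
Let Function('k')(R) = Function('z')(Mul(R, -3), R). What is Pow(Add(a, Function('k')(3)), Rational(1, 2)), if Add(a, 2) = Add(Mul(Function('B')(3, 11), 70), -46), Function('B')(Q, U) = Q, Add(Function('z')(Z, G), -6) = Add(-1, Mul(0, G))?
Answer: Pow(167, Rational(1, 2)) ≈ 12.923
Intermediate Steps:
Function('z')(Z, G) = 5 (Function('z')(Z, G) = Add(6, Add(-1, Mul(0, G))) = Add(6, Add(-1, 0)) = Add(6, -1) = 5)
Function('k')(R) = 5
a = 162 (a = Add(-2, Add(Mul(3, 70), -46)) = Add(-2, Add(210, -46)) = Add(-2, 164) = 162)
Pow(Add(a, Function('k')(3)), Rational(1, 2)) = Pow(Add(162, 5), Rational(1, 2)) = Pow(167, Rational(1, 2))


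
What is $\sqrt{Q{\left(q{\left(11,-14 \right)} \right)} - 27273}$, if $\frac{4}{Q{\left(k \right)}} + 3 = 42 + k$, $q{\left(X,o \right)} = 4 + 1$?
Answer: $\frac{i \sqrt{3300022}}{11} \approx 165.15 i$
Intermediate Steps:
$q{\left(X,o \right)} = 5$
$Q{\left(k \right)} = \frac{4}{39 + k}$ ($Q{\left(k \right)} = \frac{4}{-3 + \left(42 + k\right)} = \frac{4}{39 + k}$)
$\sqrt{Q{\left(q{\left(11,-14 \right)} \right)} - 27273} = \sqrt{\frac{4}{39 + 5} - 27273} = \sqrt{\frac{4}{44} - 27273} = \sqrt{4 \cdot \frac{1}{44} - 27273} = \sqrt{\frac{1}{11} - 27273} = \sqrt{- \frac{300002}{11}} = \frac{i \sqrt{3300022}}{11}$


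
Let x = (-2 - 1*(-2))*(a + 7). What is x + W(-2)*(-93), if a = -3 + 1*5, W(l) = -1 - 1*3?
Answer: 372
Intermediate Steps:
W(l) = -4 (W(l) = -1 - 3 = -4)
a = 2 (a = -3 + 5 = 2)
x = 0 (x = (-2 - 1*(-2))*(2 + 7) = (-2 + 2)*9 = 0*9 = 0)
x + W(-2)*(-93) = 0 - 4*(-93) = 0 + 372 = 372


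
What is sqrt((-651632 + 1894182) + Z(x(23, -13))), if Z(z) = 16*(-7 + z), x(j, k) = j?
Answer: sqrt(1242806) ≈ 1114.8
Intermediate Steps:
Z(z) = -112 + 16*z
sqrt((-651632 + 1894182) + Z(x(23, -13))) = sqrt((-651632 + 1894182) + (-112 + 16*23)) = sqrt(1242550 + (-112 + 368)) = sqrt(1242550 + 256) = sqrt(1242806)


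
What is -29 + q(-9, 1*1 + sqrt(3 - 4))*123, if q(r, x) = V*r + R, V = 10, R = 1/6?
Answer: -22157/2 ≈ -11079.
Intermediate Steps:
R = 1/6 (R = 1*(1/6) = 1/6 ≈ 0.16667)
q(r, x) = 1/6 + 10*r (q(r, x) = 10*r + 1/6 = 1/6 + 10*r)
-29 + q(-9, 1*1 + sqrt(3 - 4))*123 = -29 + (1/6 + 10*(-9))*123 = -29 + (1/6 - 90)*123 = -29 - 539/6*123 = -29 - 22099/2 = -22157/2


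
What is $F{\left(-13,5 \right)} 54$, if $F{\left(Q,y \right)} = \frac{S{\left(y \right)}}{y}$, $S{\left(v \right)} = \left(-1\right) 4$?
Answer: $- \frac{216}{5} \approx -43.2$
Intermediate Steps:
$S{\left(v \right)} = -4$
$F{\left(Q,y \right)} = - \frac{4}{y}$
$F{\left(-13,5 \right)} 54 = - \frac{4}{5} \cdot 54 = \left(-4\right) \frac{1}{5} \cdot 54 = \left(- \frac{4}{5}\right) 54 = - \frac{216}{5}$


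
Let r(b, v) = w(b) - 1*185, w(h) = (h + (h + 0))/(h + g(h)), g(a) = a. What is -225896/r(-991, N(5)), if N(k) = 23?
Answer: 28237/23 ≈ 1227.7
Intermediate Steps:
w(h) = 1 (w(h) = (h + (h + 0))/(h + h) = (h + h)/((2*h)) = (2*h)*(1/(2*h)) = 1)
r(b, v) = -184 (r(b, v) = 1 - 1*185 = 1 - 185 = -184)
-225896/r(-991, N(5)) = -225896/(-184) = -225896*(-1/184) = 28237/23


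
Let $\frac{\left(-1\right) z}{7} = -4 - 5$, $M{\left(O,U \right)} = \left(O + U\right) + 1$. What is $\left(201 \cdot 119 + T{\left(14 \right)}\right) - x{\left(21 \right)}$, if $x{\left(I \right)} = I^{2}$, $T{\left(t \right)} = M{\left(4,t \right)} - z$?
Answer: $23434$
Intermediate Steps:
$M{\left(O,U \right)} = 1 + O + U$
$z = 63$ ($z = - 7 \left(-4 - 5\right) = \left(-7\right) \left(-9\right) = 63$)
$T{\left(t \right)} = -58 + t$ ($T{\left(t \right)} = \left(1 + 4 + t\right) - 63 = \left(5 + t\right) - 63 = -58 + t$)
$\left(201 \cdot 119 + T{\left(14 \right)}\right) - x{\left(21 \right)} = \left(201 \cdot 119 + \left(-58 + 14\right)\right) - 21^{2} = \left(23919 - 44\right) - 441 = 23875 - 441 = 23434$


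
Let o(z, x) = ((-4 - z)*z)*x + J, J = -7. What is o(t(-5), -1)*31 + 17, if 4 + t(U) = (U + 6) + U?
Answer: 792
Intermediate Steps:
t(U) = 2 + 2*U (t(U) = -4 + ((U + 6) + U) = -4 + ((6 + U) + U) = -4 + (6 + 2*U) = 2 + 2*U)
o(z, x) = -7 + x*z*(-4 - z) (o(z, x) = ((-4 - z)*z)*x - 7 = (z*(-4 - z))*x - 7 = x*z*(-4 - z) - 7 = -7 + x*z*(-4 - z))
o(t(-5), -1)*31 + 17 = (-7 - 1*(-1)*(2 + 2*(-5))**2 - 4*(-1)*(2 + 2*(-5)))*31 + 17 = (-7 - 1*(-1)*(2 - 10)**2 - 4*(-1)*(2 - 10))*31 + 17 = (-7 - 1*(-1)*(-8)**2 - 4*(-1)*(-8))*31 + 17 = (-7 - 1*(-1)*64 - 32)*31 + 17 = (-7 + 64 - 32)*31 + 17 = 25*31 + 17 = 775 + 17 = 792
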